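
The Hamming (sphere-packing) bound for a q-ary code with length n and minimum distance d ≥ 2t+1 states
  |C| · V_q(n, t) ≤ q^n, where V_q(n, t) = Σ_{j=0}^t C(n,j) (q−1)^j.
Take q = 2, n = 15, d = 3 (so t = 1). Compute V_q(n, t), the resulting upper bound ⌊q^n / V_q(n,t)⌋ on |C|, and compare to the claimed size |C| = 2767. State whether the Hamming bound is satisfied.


V_q(n, t) = 16, q^n = 32768, Hamming bound = 2048, |C| = 2767 > bound (violated).

Step 1: Compute V_q(n, t) = Σ_{j=0}^1 C(n, j) (q−1)^j.
  j = 0: C(15,0)·(1)^0 = 1·1 = 1.
  j = 1: C(15,1)·(1)^1 = 15·1 = 15.
  V_q(n, t) = 1 + 15 = 16.
Step 2: q^n = 2^15 = 32768.
Step 3: Hamming bound ⌊q^n / V_q(n,t)⌋ = ⌊32768/16⌋ = 2048.
Step 4: Compare |C| = 2767 to 2048: violated.
The claimed |C| lies above the Hamming bound, so no 2-ary code of length 15 with d ≥ 3 can have 2767 codewords.


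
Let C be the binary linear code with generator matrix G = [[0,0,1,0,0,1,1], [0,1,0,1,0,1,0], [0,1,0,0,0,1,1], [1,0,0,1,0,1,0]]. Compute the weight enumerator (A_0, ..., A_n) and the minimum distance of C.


Weight distribution: A_0 = 1, A_2 = 4, A_3 = 6, A_4 = 3, A_5 = 2. Minimum distance d = 2.

Enumerate all 2^4 = 16 messages m ∈ F_2^4.
For each, compute codeword c = mG in F_2^7, then tally its weight.
  m = 0000 → c = 0000000, weight = 0.
  m = 1000 → c = 0010011, weight = 3.
  m = 0100 → c = 0101010, weight = 3.
  m = 1100 → c = 0111001, weight = 4.
  m = 0010 → c = 0100011, weight = 3.
  m = 1010 → c = 0110000, weight = 2.
  m = 0110 → c = 0001001, weight = 2.
  m = 1110 → c = 0011010, weight = 3.
  m = 0001 → c = 1001010, weight = 3.
  m = 1001 → c = 1011001, weight = 4.
  m = 0101 → c = 1100000, weight = 2.
  m = 1101 → c = 1110011, weight = 5.
  m = 0011 → c = 1101001, weight = 4.
  m = 1011 → c = 1111010, weight = 5.
  m = 0111 → c = 1000011, weight = 3.
  m = 1111 → c = 1010000, weight = 2.
Tally weights:
  weight 0: 1 codewords.
  weight 2: 4 codewords.
  weight 3: 6 codewords.
  weight 4: 3 codewords.
  weight 5: 2 codewords.
Minimum distance d = smallest w > 0 with A_w > 0 = 2.
Sanity: Σ A_w = 16 = 2^4 = 16 ✓.


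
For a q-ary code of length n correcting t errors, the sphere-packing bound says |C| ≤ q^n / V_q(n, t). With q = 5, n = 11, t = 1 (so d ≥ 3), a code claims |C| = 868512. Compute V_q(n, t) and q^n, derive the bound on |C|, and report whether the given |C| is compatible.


V_q(n, t) = 45, q^n = 48828125, Hamming bound = 1085069, |C| = 868512 ≤ bound (satisfied).

Step 1: Compute V_q(n, t) = Σ_{j=0}^1 C(n, j) (q−1)^j.
  j = 0: C(11,0)·(4)^0 = 1·1 = 1.
  j = 1: C(11,1)·(4)^1 = 11·4 = 44.
  V_q(n, t) = 1 + 44 = 45.
Step 2: q^n = 5^11 = 48828125.
Step 3: Hamming bound ⌊q^n / V_q(n,t)⌋ = ⌊48828125/45⌋ = 1085069.
Step 4: Compare |C| = 868512 to 1085069: satisfied.
The claimed |C| lies below the Hamming bound.


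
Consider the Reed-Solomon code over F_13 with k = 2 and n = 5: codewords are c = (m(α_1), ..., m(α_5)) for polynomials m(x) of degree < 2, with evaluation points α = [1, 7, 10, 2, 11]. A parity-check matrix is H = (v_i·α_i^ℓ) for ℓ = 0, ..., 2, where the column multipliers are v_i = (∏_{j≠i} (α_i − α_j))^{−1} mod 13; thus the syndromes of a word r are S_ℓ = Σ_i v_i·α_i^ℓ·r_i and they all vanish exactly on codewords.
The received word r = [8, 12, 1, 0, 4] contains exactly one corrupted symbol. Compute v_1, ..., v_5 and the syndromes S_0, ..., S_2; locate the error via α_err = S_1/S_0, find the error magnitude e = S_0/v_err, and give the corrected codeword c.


S = (7, 12, 2), error at position 5, error magnitude e = 11, c = [8, 12, 1, 0, 6].

Step 1: column multipliers v_i = (∏_{j≠i}(α_i − α_j))^{−1} mod 13.
  i = 1 (α = 1): (1−7)(1−10)(1−2)(1−11) = (−6)·(−9)·(−1)·(−10) = 540 ≡ 7, so v_1 = 7^{−1} = 2 (mod 13).
  i = 2 (α = 7): (7−1)(7−10)(7−2)(7−11) = 6·(−3)·5·(−4) = 360 ≡ 9, so v_2 = 9^{−1} = 3 (mod 13).
  i = 3 (α = 10): (10−1)(10−7)(10−2)(10−11) = 9·3·8·(−1) = −216 ≡ 5, so v_3 = 5^{−1} = 8 (mod 13).
  i = 4 (α = 2): (2−1)(2−7)(2−10)(2−11) = 1·(−5)·(−8)·(−9) = −360 ≡ 4, so v_4 = 4^{−1} = 10 (mod 13).
  i = 5 (α = 11): (11−1)(11−7)(11−10)(11−2) = 10·4·1·9 = 360 ≡ 9, so v_5 = 9^{−1} = 3 (mod 13).
  v = [2, 3, 8, 10, 3].
Step 2: syndromes of r = [8, 12, 1, 0, 4] (all sums mod 13).
  S_0 = Σ v_i r_i = 2·8 + 3·12 + 8·1 + 10·0 + 3·4 = 72 ≡ 7.
  S_1 = Σ v_i α_i r_i = 2·1·8 + 3·7·12 + 8·10·1 + 10·2·0 + 3·11·4 = 480 ≡ 12.
  α_i^2 mod 13 = [1, 10, 9, 4, 4].
  S_2 = Σ v_i α_i^2 r_i = 2·1·8 + 3·10·12 + 8·9·1 + 10·4·0 + 3·4·4 = 496 ≡ 2.
  S = (7, 12, 2) ≠ 0, so r is not a codeword (an error is present).
Step 3: locate the error. For a single error e at position i, S_ℓ = v_i·e·α_i^ℓ, so α_err = S_1/S_0.
  S_0^{−1} = 7^{−1} = 2 (mod 13), so α_err = 12·2 = 24 ≡ 11 = α_5. Error position i = 5.
  Consistency check: S_2/S_1 = 2·12 = 24 ≡ 11 = α_err ✓ (single-error assumption holds).
Step 4: error magnitude e = S_0/v_5 = S_0·∏_{j≠5}(α_5 − α_j) = 7·9 = 63 ≡ 11 (mod 13).
Step 5: correct position 5: c_5 = r_5 − e = 4 − 11 ≡ 6 (mod 13). Hence c = [8, 12, 1, 0, 6].
  Check: interpolating c through the α_i gives m(x) = 3 + 5·x (degree < 2) with m(α_i) = c_i for every i, so c is indeed a codeword.


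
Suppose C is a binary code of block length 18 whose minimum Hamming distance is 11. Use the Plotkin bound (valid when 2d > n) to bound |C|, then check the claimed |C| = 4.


Plotkin bound M ≤ 4; given |C| = 4 ≤ bound (satisfied).

Check applicability: 2d = 22, n = 18.
2d − n = 4 > 0, so Plotkin applies.
Compute d/(2d−n) = 11/4 ≈ 2.7500.
⌊d/(2d−n)⌋ = 2.
Plotkin bound: M ≤ 2·2 = 4.
Given |C| = 4, check: satisfied.
This |C| is at the Plotkin bound.


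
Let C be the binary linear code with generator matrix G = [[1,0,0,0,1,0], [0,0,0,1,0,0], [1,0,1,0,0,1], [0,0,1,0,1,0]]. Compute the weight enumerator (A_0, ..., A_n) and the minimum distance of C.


Weight distribution: A_0 = 1, A_1 = 2, A_2 = 4, A_3 = 6, A_4 = 3. Minimum distance d = 1.

Enumerate all 2^4 = 16 messages m ∈ F_2^4.
For each, compute codeword c = mG in F_2^6, then tally its weight.
  m = 0000 → c = 000000, weight = 0.
  m = 1000 → c = 100010, weight = 2.
  m = 0100 → c = 000100, weight = 1.
  m = 1100 → c = 100110, weight = 3.
  m = 0010 → c = 101001, weight = 3.
  m = 1010 → c = 001011, weight = 3.
  m = 0110 → c = 101101, weight = 4.
  m = 1110 → c = 001111, weight = 4.
  m = 0001 → c = 001010, weight = 2.
  m = 1001 → c = 101000, weight = 2.
  m = 0101 → c = 001110, weight = 3.
  m = 1101 → c = 101100, weight = 3.
  m = 0011 → c = 100011, weight = 3.
  m = 1011 → c = 000001, weight = 1.
  m = 0111 → c = 100111, weight = 4.
  m = 1111 → c = 000101, weight = 2.
Tally weights:
  weight 0: 1 codewords.
  weight 1: 2 codewords.
  weight 2: 4 codewords.
  weight 3: 6 codewords.
  weight 4: 3 codewords.
Minimum distance d = smallest w > 0 with A_w > 0 = 1.
Sanity: Σ A_w = 16 = 2^4 = 16 ✓.


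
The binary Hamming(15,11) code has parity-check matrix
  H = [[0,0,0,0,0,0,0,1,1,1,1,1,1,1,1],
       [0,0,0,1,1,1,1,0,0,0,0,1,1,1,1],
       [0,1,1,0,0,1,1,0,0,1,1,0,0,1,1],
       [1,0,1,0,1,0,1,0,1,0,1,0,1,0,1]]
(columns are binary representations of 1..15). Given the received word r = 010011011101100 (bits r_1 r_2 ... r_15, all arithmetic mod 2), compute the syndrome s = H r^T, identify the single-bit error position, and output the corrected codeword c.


s = (1, 0, 1, 1)^T, error position = 11, corrected codeword c = 010011011111100

Compute s = H r^T mod 2 one row at a time:
  s_1 = 1 + 1 + 1 + 0 + 1 + 1 + 0 + 0 = 5 ≡ 1 (mod 2).
  s_2 = 0 + 1 + 1 + 0 + 1 + 1 + 0 + 0 = 4 ≡ 0 (mod 2).
  s_3 = 1 + 0 + 1 + 0 + 1 + 0 + 0 + 0 = 3 ≡ 1 (mod 2).
  s_4 = 0 + 0 + 1 + 0 + 1 + 0 + 1 + 0 = 3 ≡ 1 (mod 2).
s = (1, 0, 1, 1)^T — this equals column 11 of H (binary 1011), so error is at position 11.
Correct: flip bit 11 of r = 010011011101100 to get c = 010011011111100.


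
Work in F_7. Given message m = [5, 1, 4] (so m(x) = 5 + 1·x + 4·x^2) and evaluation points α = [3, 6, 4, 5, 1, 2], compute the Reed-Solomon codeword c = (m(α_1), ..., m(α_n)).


c = [2, 1, 3, 5, 3, 2]

Message polynomial: m(x) = 5 + 1·x + 4·x^2 (mod 7).
For each evaluation point α_i, compute m(α_i) mod 7:
  α_1 = 3: Horner steps 4 → 6 → 2, so m(3) = 2.
  α_2 = 6: Horner steps 4 → 4 → 1, so m(6) = 1.
  α_3 = 4: Horner steps 4 → 3 → 3, so m(4) = 3.
  α_4 = 5: Horner steps 4 → 0 → 5, so m(5) = 5.
  α_5 = 1: Horner steps 4 → 5 → 3, so m(1) = 3.
  α_6 = 2: Horner steps 4 → 2 → 2, so m(2) = 2.
Codeword c = [2, 1, 3, 5, 3, 2] ∈ F_7^6.


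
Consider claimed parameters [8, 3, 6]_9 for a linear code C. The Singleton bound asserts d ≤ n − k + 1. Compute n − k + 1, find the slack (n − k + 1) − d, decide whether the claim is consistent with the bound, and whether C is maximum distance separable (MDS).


Singleton RHS = n − k + 1 = 6, slack = 0, bound satisfied, MDS.

Singleton bound: d ≤ n − k + 1.
Here n = 8, k = 3, so n − k + 1 = 6.
Given d = 6, check d ≤ 6: YES.
Slack = (n − k + 1) − d = 0.
The code is MDS (slack = 0).
Description: the claimed parameters are [8, 3, 6]_9; such a code would be MDS (meets Singleton bound).


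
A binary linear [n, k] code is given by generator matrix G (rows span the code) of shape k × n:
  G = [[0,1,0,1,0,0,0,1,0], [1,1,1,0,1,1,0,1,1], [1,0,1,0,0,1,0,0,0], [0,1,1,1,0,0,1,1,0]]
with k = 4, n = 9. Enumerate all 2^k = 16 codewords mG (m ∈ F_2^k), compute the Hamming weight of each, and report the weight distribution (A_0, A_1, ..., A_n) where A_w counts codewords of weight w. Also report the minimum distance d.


Weight distribution: A_0 = 1, A_2 = 1, A_3 = 4, A_4 = 1, A_5 = 2, A_6 = 5, A_7 = 2. Minimum distance d = 2.

Enumerate all 2^4 = 16 messages m ∈ F_2^4.
For each, compute codeword c = mG in F_2^9, then tally its weight.
  m = 0000 → c = 000000000, weight = 0.
  m = 1000 → c = 010100010, weight = 3.
  m = 0100 → c = 111011011, weight = 7.
  m = 1100 → c = 101111001, weight = 6.
  m = 0010 → c = 101001000, weight = 3.
  m = 1010 → c = 111101010, weight = 6.
  m = 0110 → c = 010010011, weight = 4.
  m = 1110 → c = 000110001, weight = 3.
  m = 0001 → c = 011100110, weight = 5.
  m = 1001 → c = 001000100, weight = 2.
  m = 0101 → c = 100111101, weight = 6.
  m = 1101 → c = 110011111, weight = 7.
  m = 0011 → c = 110101110, weight = 6.
  m = 1011 → c = 100001100, weight = 3.
  m = 0111 → c = 001110101, weight = 5.
  m = 1111 → c = 011010111, weight = 6.
Tally weights:
  weight 0: 1 codewords.
  weight 2: 1 codewords.
  weight 3: 4 codewords.
  weight 4: 1 codewords.
  weight 5: 2 codewords.
  weight 6: 5 codewords.
  weight 7: 2 codewords.
Minimum distance d = smallest w > 0 with A_w > 0 = 2.
Sanity: Σ A_w = 16 = 2^4 = 16 ✓.


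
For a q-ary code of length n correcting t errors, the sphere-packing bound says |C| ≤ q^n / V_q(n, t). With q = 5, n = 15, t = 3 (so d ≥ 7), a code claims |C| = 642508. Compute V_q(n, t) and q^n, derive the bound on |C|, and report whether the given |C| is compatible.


V_q(n, t) = 30861, q^n = 30517578125, Hamming bound = 988871, |C| = 642508 ≤ bound (satisfied).

Step 1: Compute V_q(n, t) = Σ_{j=0}^3 C(n, j) (q−1)^j.
  j = 0: C(15,0)·(4)^0 = 1·1 = 1.
  j = 1: C(15,1)·(4)^1 = 15·4 = 60.
  j = 2: C(15,2)·(4)^2 = 105·16 = 1680.
  j = 3: C(15,3)·(4)^3 = 455·64 = 29120.
  V_q(n, t) = 1 + 60 + 1680 + 29120 = 30861.
Step 2: q^n = 5^15 = 30517578125.
Step 3: Hamming bound ⌊q^n / V_q(n,t)⌋ = ⌊30517578125/30861⌋ = 988871.
Step 4: Compare |C| = 642508 to 988871: satisfied.
The claimed |C| lies below the Hamming bound.


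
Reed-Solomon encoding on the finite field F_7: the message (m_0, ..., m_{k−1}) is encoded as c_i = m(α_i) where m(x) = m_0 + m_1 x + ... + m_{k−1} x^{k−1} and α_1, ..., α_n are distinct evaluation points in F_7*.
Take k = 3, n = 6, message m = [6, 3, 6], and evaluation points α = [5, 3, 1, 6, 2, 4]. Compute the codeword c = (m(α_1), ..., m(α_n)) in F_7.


c = [3, 6, 1, 2, 1, 2]

Message polynomial: m(x) = 6 + 3·x + 6·x^2 (mod 7).
For each evaluation point α_i, compute m(α_i) mod 7:
  α_1 = 5: Horner steps 6 → 5 → 3, so m(5) = 3.
  α_2 = 3: Horner steps 6 → 0 → 6, so m(3) = 6.
  α_3 = 1: Horner steps 6 → 2 → 1, so m(1) = 1.
  α_4 = 6: Horner steps 6 → 4 → 2, so m(6) = 2.
  α_5 = 2: Horner steps 6 → 1 → 1, so m(2) = 1.
  α_6 = 4: Horner steps 6 → 6 → 2, so m(4) = 2.
Codeword c = [3, 6, 1, 2, 1, 2] ∈ F_7^6.


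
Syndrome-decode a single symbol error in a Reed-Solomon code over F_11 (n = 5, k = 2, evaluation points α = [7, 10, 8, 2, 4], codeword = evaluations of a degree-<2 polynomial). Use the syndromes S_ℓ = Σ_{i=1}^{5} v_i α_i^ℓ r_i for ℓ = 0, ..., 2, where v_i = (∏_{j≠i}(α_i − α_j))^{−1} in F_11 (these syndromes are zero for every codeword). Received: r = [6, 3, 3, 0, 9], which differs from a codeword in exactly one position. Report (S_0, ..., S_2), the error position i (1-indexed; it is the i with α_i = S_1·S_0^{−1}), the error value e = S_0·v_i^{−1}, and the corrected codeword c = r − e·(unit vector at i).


S = (6, 4, 10), error at position 3, error magnitude e = 9, c = [6, 3, 5, 0, 9].

Step 1: column multipliers v_i = (∏_{j≠i}(α_i − α_j))^{−1} mod 11.
  i = 1 (α = 7): (7−10)(7−8)(7−2)(7−4) = (−3)·(−1)·5·3 = 45 ≡ 1, so v_1 = 1^{−1} = 1 (mod 11).
  i = 2 (α = 10): (10−7)(10−8)(10−2)(10−4) = 3·2·8·6 = 288 ≡ 2, so v_2 = 2^{−1} = 6 (mod 11).
  i = 3 (α = 8): (8−7)(8−10)(8−2)(8−4) = 1·(−2)·6·4 = −48 ≡ 7, so v_3 = 7^{−1} = 8 (mod 11).
  i = 4 (α = 2): (2−7)(2−10)(2−8)(2−4) = (−5)·(−8)·(−6)·(−2) = 480 ≡ 7, so v_4 = 7^{−1} = 8 (mod 11).
  i = 5 (α = 4): (4−7)(4−10)(4−8)(4−2) = (−3)·(−6)·(−4)·2 = −144 ≡ 10, so v_5 = 10^{−1} = 10 (mod 11).
  v = [1, 6, 8, 8, 10].
Step 2: syndromes of r = [6, 3, 3, 0, 9] (all sums mod 11).
  S_0 = Σ v_i r_i = 1·6 + 6·3 + 8·3 + 8·0 + 10·9 = 138 ≡ 6.
  S_1 = Σ v_i α_i r_i = 1·7·6 + 6·10·3 + 8·8·3 + 8·2·0 + 10·4·9 = 774 ≡ 4.
  α_i^2 mod 11 = [5, 1, 9, 4, 5].
  S_2 = Σ v_i α_i^2 r_i = 1·5·6 + 6·1·3 + 8·9·3 + 8·4·0 + 10·5·9 = 714 ≡ 10.
  S = (6, 4, 10) ≠ 0, so r is not a codeword (an error is present).
Step 3: locate the error. For a single error e at position i, S_ℓ = v_i·e·α_i^ℓ, so α_err = S_1/S_0.
  S_0^{−1} = 6^{−1} = 2 (mod 11), so α_err = 4·2 = 8 ≡ 8 = α_3. Error position i = 3.
  Consistency check: S_2/S_1 = 10·3 = 30 ≡ 8 = α_err ✓ (single-error assumption holds).
Step 4: error magnitude e = S_0/v_3 = S_0·∏_{j≠3}(α_3 − α_j) = 6·7 = 42 ≡ 9 (mod 11).
Step 5: correct position 3: c_3 = r_3 − e = 3 − 9 ≡ 5 (mod 11). Hence c = [6, 3, 5, 0, 9].
  Check: interpolating c through the α_i gives m(x) = 2 + 10·x (degree < 2) with m(α_i) = c_i for every i, so c is indeed a codeword.


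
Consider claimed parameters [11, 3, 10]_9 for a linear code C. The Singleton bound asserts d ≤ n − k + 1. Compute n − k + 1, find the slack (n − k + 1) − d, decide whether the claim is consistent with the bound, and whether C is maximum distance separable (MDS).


Singleton RHS = n − k + 1 = 9, slack = -1, bound violated (no such code; not MDS).

Singleton bound: d ≤ n − k + 1.
Here n = 11, k = 3, so n − k + 1 = 9.
Given d = 10, check d ≤ 9: NO.
Slack = (n − k + 1) − d = -1.
The slack is negative: d = 10 exceeds n − k + 1 = 9 by 1, so the Singleton bound is violated and no linear [11, 3, 10]_9 code can exist. In particular it is not MDS (MDS requires d = n − k + 1 exactly).
Description: the claimed parameters are [11, 3, 10]_9; such a code would be impossible (violates the Singleton bound).


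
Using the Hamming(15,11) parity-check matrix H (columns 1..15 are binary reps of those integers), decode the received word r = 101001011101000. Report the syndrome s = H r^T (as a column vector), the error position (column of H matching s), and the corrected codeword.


s = (0, 0, 1, 1)^T, error position = 3, corrected codeword c = 100001011101000

Compute s = H r^T mod 2 one row at a time:
  s_1 = 1 + 1 + 1 + 0 + 1 + 0 + 0 + 0 = 4 ≡ 0 (mod 2).
  s_2 = 0 + 0 + 1 + 0 + 1 + 0 + 0 + 0 = 2 ≡ 0 (mod 2).
  s_3 = 0 + 1 + 1 + 0 + 1 + 0 + 0 + 0 = 3 ≡ 1 (mod 2).
  s_4 = 1 + 1 + 0 + 0 + 1 + 0 + 0 + 0 = 3 ≡ 1 (mod 2).
s = (0, 0, 1, 1)^T — this equals column 3 of H (binary 0011), so error is at position 3.
Correct: flip bit 3 of r = 101001011101000 to get c = 100001011101000.


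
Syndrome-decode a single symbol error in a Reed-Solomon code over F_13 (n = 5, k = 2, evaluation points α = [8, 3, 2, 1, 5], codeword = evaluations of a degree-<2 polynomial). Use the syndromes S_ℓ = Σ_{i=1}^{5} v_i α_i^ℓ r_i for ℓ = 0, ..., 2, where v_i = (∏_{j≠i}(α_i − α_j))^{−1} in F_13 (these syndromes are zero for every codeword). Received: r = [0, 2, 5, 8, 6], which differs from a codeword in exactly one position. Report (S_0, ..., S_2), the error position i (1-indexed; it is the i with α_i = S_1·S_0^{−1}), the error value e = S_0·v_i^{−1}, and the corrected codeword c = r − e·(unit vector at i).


S = (6, 4, 7), error at position 5, error magnitude e = 10, c = [0, 2, 5, 8, 9].

Step 1: column multipliers v_i = (∏_{j≠i}(α_i − α_j))^{−1} mod 13.
  i = 1 (α = 8): (8−3)(8−2)(8−1)(8−5) = 5·6·7·3 = 630 ≡ 6, so v_1 = 6^{−1} = 11 (mod 13).
  i = 2 (α = 3): (3−8)(3−2)(3−1)(3−5) = (−5)·1·2·(−2) = 20 ≡ 7, so v_2 = 7^{−1} = 2 (mod 13).
  i = 3 (α = 2): (2−8)(2−3)(2−1)(2−5) = (−6)·(−1)·1·(−3) = −18 ≡ 8, so v_3 = 8^{−1} = 5 (mod 13).
  i = 4 (α = 1): (1−8)(1−3)(1−2)(1−5) = (−7)·(−2)·(−1)·(−4) = 56 ≡ 4, so v_4 = 4^{−1} = 10 (mod 13).
  i = 5 (α = 5): (5−8)(5−3)(5−2)(5−1) = (−3)·2·3·4 = −72 ≡ 6, so v_5 = 6^{−1} = 11 (mod 13).
  v = [11, 2, 5, 10, 11].
Step 2: syndromes of r = [0, 2, 5, 8, 6] (all sums mod 13).
  S_0 = Σ v_i r_i = 11·0 + 2·2 + 5·5 + 10·8 + 11·6 = 175 ≡ 6.
  S_1 = Σ v_i α_i r_i = 11·8·0 + 2·3·2 + 5·2·5 + 10·1·8 + 11·5·6 = 472 ≡ 4.
  α_i^2 mod 13 = [12, 9, 4, 1, 12].
  S_2 = Σ v_i α_i^2 r_i = 11·12·0 + 2·9·2 + 5·4·5 + 10·1·8 + 11·12·6 = 1008 ≡ 7.
  S = (6, 4, 7) ≠ 0, so r is not a codeword (an error is present).
Step 3: locate the error. For a single error e at position i, S_ℓ = v_i·e·α_i^ℓ, so α_err = S_1/S_0.
  S_0^{−1} = 6^{−1} = 11 (mod 13), so α_err = 4·11 = 44 ≡ 5 = α_5. Error position i = 5.
  Consistency check: S_2/S_1 = 7·10 = 70 ≡ 5 = α_err ✓ (single-error assumption holds).
Step 4: error magnitude e = S_0/v_5 = S_0·∏_{j≠5}(α_5 − α_j) = 6·6 = 36 ≡ 10 (mod 13).
Step 5: correct position 5: c_5 = r_5 − e = 6 − 10 ≡ 9 (mod 13). Hence c = [0, 2, 5, 8, 9].
  Check: interpolating c through the α_i gives m(x) = 11 + 10·x (degree < 2) with m(α_i) = c_i for every i, so c is indeed a codeword.


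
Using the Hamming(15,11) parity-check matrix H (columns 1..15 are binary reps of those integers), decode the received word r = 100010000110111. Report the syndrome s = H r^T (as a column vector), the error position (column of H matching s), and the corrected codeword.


s = (1, 0, 0, 1)^T, error position = 9, corrected codeword c = 100010001110111

Compute s = H r^T mod 2 one row at a time:
  s_1 = 0 + 0 + 1 + 1 + 0 + 1 + 1 + 1 = 5 ≡ 1 (mod 2).
  s_2 = 0 + 1 + 0 + 0 + 0 + 1 + 1 + 1 = 4 ≡ 0 (mod 2).
  s_3 = 0 + 0 + 0 + 0 + 1 + 1 + 1 + 1 = 4 ≡ 0 (mod 2).
  s_4 = 1 + 0 + 1 + 0 + 0 + 1 + 1 + 1 = 5 ≡ 1 (mod 2).
s = (1, 0, 0, 1)^T — this equals column 9 of H (binary 1001), so error is at position 9.
Correct: flip bit 9 of r = 100010000110111 to get c = 100010001110111.


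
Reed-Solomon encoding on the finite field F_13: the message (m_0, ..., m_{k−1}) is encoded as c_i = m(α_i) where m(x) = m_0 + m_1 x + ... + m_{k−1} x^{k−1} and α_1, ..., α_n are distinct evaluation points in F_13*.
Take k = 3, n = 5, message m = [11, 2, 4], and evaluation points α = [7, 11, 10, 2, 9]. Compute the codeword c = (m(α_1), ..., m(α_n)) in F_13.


c = [0, 10, 2, 5, 2]

Message polynomial: m(x) = 11 + 2·x + 4·x^2 (mod 13).
For each evaluation point α_i, compute m(α_i) mod 13:
  α_1 = 7: Horner steps 4 → 4 → 0, so m(7) = 0.
  α_2 = 11: Horner steps 4 → 7 → 10, so m(11) = 10.
  α_3 = 10: Horner steps 4 → 3 → 2, so m(10) = 2.
  α_4 = 2: Horner steps 4 → 10 → 5, so m(2) = 5.
  α_5 = 9: Horner steps 4 → 12 → 2, so m(9) = 2.
Codeword c = [0, 10, 2, 5, 2] ∈ F_13^5.


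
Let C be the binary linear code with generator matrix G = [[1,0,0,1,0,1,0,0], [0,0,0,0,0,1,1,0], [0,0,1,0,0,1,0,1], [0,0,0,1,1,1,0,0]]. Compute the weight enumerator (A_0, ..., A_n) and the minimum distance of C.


Weight distribution: A_0 = 1, A_2 = 2, A_3 = 6, A_4 = 3, A_5 = 2, A_6 = 2. Minimum distance d = 2.

Enumerate all 2^4 = 16 messages m ∈ F_2^4.
For each, compute codeword c = mG in F_2^8, then tally its weight.
  m = 0000 → c = 00000000, weight = 0.
  m = 1000 → c = 10010100, weight = 3.
  m = 0100 → c = 00000110, weight = 2.
  m = 1100 → c = 10010010, weight = 3.
  m = 0010 → c = 00100101, weight = 3.
  m = 1010 → c = 10110001, weight = 4.
  m = 0110 → c = 00100011, weight = 3.
  m = 1110 → c = 10110111, weight = 6.
  m = 0001 → c = 00011100, weight = 3.
  m = 1001 → c = 10001000, weight = 2.
  m = 0101 → c = 00011010, weight = 3.
  m = 1101 → c = 10001110, weight = 4.
  m = 0011 → c = 00111001, weight = 4.
  m = 1011 → c = 10101101, weight = 5.
  m = 0111 → c = 00111111, weight = 6.
  m = 1111 → c = 10101011, weight = 5.
Tally weights:
  weight 0: 1 codewords.
  weight 2: 2 codewords.
  weight 3: 6 codewords.
  weight 4: 3 codewords.
  weight 5: 2 codewords.
  weight 6: 2 codewords.
Minimum distance d = smallest w > 0 with A_w > 0 = 2.
Sanity: Σ A_w = 16 = 2^4 = 16 ✓.


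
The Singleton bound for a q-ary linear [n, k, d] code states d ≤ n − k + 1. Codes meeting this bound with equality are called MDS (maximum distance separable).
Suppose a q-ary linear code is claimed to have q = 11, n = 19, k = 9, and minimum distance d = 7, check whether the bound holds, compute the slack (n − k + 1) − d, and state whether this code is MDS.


Singleton RHS = n − k + 1 = 11, slack = 4, bound satisfied, not MDS.

Singleton bound: d ≤ n − k + 1.
Here n = 19, k = 9, so n − k + 1 = 11.
Given d = 7, check d ≤ 11: YES.
Slack = (n − k + 1) − d = 4.
The code is NOT MDS (slack = 4 > 0).
Description: the claimed parameters are [19, 9, 7]_11; such a code would be non-MDS.


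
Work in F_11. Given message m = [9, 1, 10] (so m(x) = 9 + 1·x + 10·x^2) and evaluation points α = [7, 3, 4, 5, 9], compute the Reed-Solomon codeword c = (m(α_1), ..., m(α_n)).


c = [0, 3, 8, 0, 3]

Message polynomial: m(x) = 9 + 1·x + 10·x^2 (mod 11).
For each evaluation point α_i, compute m(α_i) mod 11:
  α_1 = 7: Horner steps 10 → 5 → 0, so m(7) = 0.
  α_2 = 3: Horner steps 10 → 9 → 3, so m(3) = 3.
  α_3 = 4: Horner steps 10 → 8 → 8, so m(4) = 8.
  α_4 = 5: Horner steps 10 → 7 → 0, so m(5) = 0.
  α_5 = 9: Horner steps 10 → 3 → 3, so m(9) = 3.
Codeword c = [0, 3, 8, 0, 3] ∈ F_11^5.


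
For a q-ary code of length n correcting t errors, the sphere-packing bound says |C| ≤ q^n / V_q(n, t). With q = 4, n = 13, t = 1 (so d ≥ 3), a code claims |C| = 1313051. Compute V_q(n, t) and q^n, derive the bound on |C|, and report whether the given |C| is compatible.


V_q(n, t) = 40, q^n = 67108864, Hamming bound = 1677721, |C| = 1313051 ≤ bound (satisfied).

Step 1: Compute V_q(n, t) = Σ_{j=0}^1 C(n, j) (q−1)^j.
  j = 0: C(13,0)·(3)^0 = 1·1 = 1.
  j = 1: C(13,1)·(3)^1 = 13·3 = 39.
  V_q(n, t) = 1 + 39 = 40.
Step 2: q^n = 4^13 = 67108864.
Step 3: Hamming bound ⌊q^n / V_q(n,t)⌋ = ⌊67108864/40⌋ = 1677721.
Step 4: Compare |C| = 1313051 to 1677721: satisfied.
The claimed |C| lies below the Hamming bound.


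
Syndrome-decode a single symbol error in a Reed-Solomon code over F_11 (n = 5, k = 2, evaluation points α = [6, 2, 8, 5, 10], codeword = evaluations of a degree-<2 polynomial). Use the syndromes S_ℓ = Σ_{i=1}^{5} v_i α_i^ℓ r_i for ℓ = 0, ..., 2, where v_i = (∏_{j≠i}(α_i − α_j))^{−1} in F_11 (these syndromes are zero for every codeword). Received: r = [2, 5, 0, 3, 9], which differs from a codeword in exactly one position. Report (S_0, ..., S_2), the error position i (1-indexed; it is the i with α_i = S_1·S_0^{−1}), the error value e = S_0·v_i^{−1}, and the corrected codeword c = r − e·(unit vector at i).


S = (8, 5, 10), error at position 2, error magnitude e = 10, c = [2, 6, 0, 3, 9].

Step 1: column multipliers v_i = (∏_{j≠i}(α_i − α_j))^{−1} mod 11.
  i = 1 (α = 6): (6−2)(6−8)(6−5)(6−10) = 4·(−2)·1·(−4) = 32 ≡ 10, so v_1 = 10^{−1} = 10 (mod 11).
  i = 2 (α = 2): (2−6)(2−8)(2−5)(2−10) = (−4)·(−6)·(−3)·(−8) = 576 ≡ 4, so v_2 = 4^{−1} = 3 (mod 11).
  i = 3 (α = 8): (8−6)(8−2)(8−5)(8−10) = 2·6·3·(−2) = −72 ≡ 5, so v_3 = 5^{−1} = 9 (mod 11).
  i = 4 (α = 5): (5−6)(5−2)(5−8)(5−10) = (−1)·3·(−3)·(−5) = −45 ≡ 10, so v_4 = 10^{−1} = 10 (mod 11).
  i = 5 (α = 10): (10−6)(10−2)(10−8)(10−5) = 4·8·2·5 = 320 ≡ 1, so v_5 = 1^{−1} = 1 (mod 11).
  v = [10, 3, 9, 10, 1].
Step 2: syndromes of r = [2, 5, 0, 3, 9] (all sums mod 11).
  S_0 = Σ v_i r_i = 10·2 + 3·5 + 9·0 + 10·3 + 1·9 = 74 ≡ 8.
  S_1 = Σ v_i α_i r_i = 10·6·2 + 3·2·5 + 9·8·0 + 10·5·3 + 1·10·9 = 390 ≡ 5.
  α_i^2 mod 11 = [3, 4, 9, 3, 1].
  S_2 = Σ v_i α_i^2 r_i = 10·3·2 + 3·4·5 + 9·9·0 + 10·3·3 + 1·1·9 = 219 ≡ 10.
  S = (8, 5, 10) ≠ 0, so r is not a codeword (an error is present).
Step 3: locate the error. For a single error e at position i, S_ℓ = v_i·e·α_i^ℓ, so α_err = S_1/S_0.
  S_0^{−1} = 8^{−1} = 7 (mod 11), so α_err = 5·7 = 35 ≡ 2 = α_2. Error position i = 2.
  Consistency check: S_2/S_1 = 10·9 = 90 ≡ 2 = α_err ✓ (single-error assumption holds).
Step 4: error magnitude e = S_0/v_2 = S_0·∏_{j≠2}(α_2 − α_j) = 8·4 = 32 ≡ 10 (mod 11).
Step 5: correct position 2: c_2 = r_2 − e = 5 − 10 ≡ 6 (mod 11). Hence c = [2, 6, 0, 3, 9].
  Check: interpolating c through the α_i gives m(x) = 8 + 10·x (degree < 2) with m(α_i) = c_i for every i, so c is indeed a codeword.


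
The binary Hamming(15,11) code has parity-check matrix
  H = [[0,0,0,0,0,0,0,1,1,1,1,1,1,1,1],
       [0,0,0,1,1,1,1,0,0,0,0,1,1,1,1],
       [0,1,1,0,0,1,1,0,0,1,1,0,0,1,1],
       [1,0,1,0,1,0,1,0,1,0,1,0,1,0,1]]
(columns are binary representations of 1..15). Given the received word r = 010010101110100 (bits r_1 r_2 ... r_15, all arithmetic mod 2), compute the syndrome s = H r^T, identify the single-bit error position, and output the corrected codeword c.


s = (0, 1, 0, 1)^T, error position = 5, corrected codeword c = 010000101110100

Compute s = H r^T mod 2 one row at a time:
  s_1 = 0 + 1 + 1 + 1 + 0 + 1 + 0 + 0 = 4 ≡ 0 (mod 2).
  s_2 = 0 + 1 + 0 + 1 + 0 + 1 + 0 + 0 = 3 ≡ 1 (mod 2).
  s_3 = 1 + 0 + 0 + 1 + 1 + 1 + 0 + 0 = 4 ≡ 0 (mod 2).
  s_4 = 0 + 0 + 1 + 1 + 1 + 1 + 1 + 0 = 5 ≡ 1 (mod 2).
s = (0, 1, 0, 1)^T — this equals column 5 of H (binary 0101), so error is at position 5.
Correct: flip bit 5 of r = 010010101110100 to get c = 010000101110100.


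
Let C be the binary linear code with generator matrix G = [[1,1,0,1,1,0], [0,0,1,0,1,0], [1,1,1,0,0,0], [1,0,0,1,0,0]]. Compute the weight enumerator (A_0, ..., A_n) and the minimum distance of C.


Weight distribution: A_0 = 1, A_1 = 2, A_2 = 4, A_3 = 6, A_4 = 3. Minimum distance d = 1.

Enumerate all 2^4 = 16 messages m ∈ F_2^4.
For each, compute codeword c = mG in F_2^6, then tally its weight.
  m = 0000 → c = 000000, weight = 0.
  m = 1000 → c = 110110, weight = 4.
  m = 0100 → c = 001010, weight = 2.
  m = 1100 → c = 111100, weight = 4.
  m = 0010 → c = 111000, weight = 3.
  m = 1010 → c = 001110, weight = 3.
  m = 0110 → c = 110010, weight = 3.
  m = 1110 → c = 000100, weight = 1.
  m = 0001 → c = 100100, weight = 2.
  m = 1001 → c = 010010, weight = 2.
  m = 0101 → c = 101110, weight = 4.
  m = 1101 → c = 011000, weight = 2.
  m = 0011 → c = 011100, weight = 3.
  m = 1011 → c = 101010, weight = 3.
  m = 0111 → c = 010110, weight = 3.
  m = 1111 → c = 100000, weight = 1.
Tally weights:
  weight 0: 1 codewords.
  weight 1: 2 codewords.
  weight 2: 4 codewords.
  weight 3: 6 codewords.
  weight 4: 3 codewords.
Minimum distance d = smallest w > 0 with A_w > 0 = 1.
Sanity: Σ A_w = 16 = 2^4 = 16 ✓.


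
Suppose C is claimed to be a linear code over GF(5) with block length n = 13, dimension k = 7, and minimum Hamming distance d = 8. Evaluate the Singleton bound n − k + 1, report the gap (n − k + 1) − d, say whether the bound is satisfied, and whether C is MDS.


Singleton RHS = n − k + 1 = 7, slack = -1, bound violated (no such code; not MDS).

Singleton bound: d ≤ n − k + 1.
Here n = 13, k = 7, so n − k + 1 = 7.
Given d = 8, check d ≤ 7: NO.
Slack = (n − k + 1) − d = -1.
The slack is negative: d = 8 exceeds n − k + 1 = 7 by 1, so the Singleton bound is violated and no linear [13, 7, 8]_5 code can exist. In particular it is not MDS (MDS requires d = n − k + 1 exactly).
Description: the claimed parameters are [13, 7, 8]_5; such a code would be impossible (violates the Singleton bound).


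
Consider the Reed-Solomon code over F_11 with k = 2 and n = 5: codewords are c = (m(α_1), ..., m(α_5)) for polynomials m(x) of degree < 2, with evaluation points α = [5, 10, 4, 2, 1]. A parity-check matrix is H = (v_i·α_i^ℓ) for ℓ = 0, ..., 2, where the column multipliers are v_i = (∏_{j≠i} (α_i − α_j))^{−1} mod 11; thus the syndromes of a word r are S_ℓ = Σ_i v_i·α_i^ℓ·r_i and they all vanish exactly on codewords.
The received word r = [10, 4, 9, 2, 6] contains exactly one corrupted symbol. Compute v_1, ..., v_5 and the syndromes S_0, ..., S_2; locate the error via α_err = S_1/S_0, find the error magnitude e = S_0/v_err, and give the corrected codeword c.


S = (4, 8, 5), error at position 4, error magnitude e = 6, c = [10, 4, 9, 7, 6].

Step 1: column multipliers v_i = (∏_{j≠i}(α_i − α_j))^{−1} mod 11.
  i = 1 (α = 5): (5−10)(5−4)(5−2)(5−1) = (−5)·1·3·4 = −60 ≡ 6, so v_1 = 6^{−1} = 2 (mod 11).
  i = 2 (α = 10): (10−5)(10−4)(10−2)(10−1) = 5·6·8·9 = 2160 ≡ 4, so v_2 = 4^{−1} = 3 (mod 11).
  i = 3 (α = 4): (4−5)(4−10)(4−2)(4−1) = (−1)·(−6)·2·3 = 36 ≡ 3, so v_3 = 3^{−1} = 4 (mod 11).
  i = 4 (α = 2): (2−5)(2−10)(2−4)(2−1) = (−3)·(−8)·(−2)·1 = −48 ≡ 7, so v_4 = 7^{−1} = 8 (mod 11).
  i = 5 (α = 1): (1−5)(1−10)(1−4)(1−2) = (−4)·(−9)·(−3)·(−1) = 108 ≡ 9, so v_5 = 9^{−1} = 5 (mod 11).
  v = [2, 3, 4, 8, 5].
Step 2: syndromes of r = [10, 4, 9, 2, 6] (all sums mod 11).
  S_0 = Σ v_i r_i = 2·10 + 3·4 + 4·9 + 8·2 + 5·6 = 114 ≡ 4.
  S_1 = Σ v_i α_i r_i = 2·5·10 + 3·10·4 + 4·4·9 + 8·2·2 + 5·1·6 = 426 ≡ 8.
  α_i^2 mod 11 = [3, 1, 5, 4, 1].
  S_2 = Σ v_i α_i^2 r_i = 2·3·10 + 3·1·4 + 4·5·9 + 8·4·2 + 5·1·6 = 346 ≡ 5.
  S = (4, 8, 5) ≠ 0, so r is not a codeword (an error is present).
Step 3: locate the error. For a single error e at position i, S_ℓ = v_i·e·α_i^ℓ, so α_err = S_1/S_0.
  S_0^{−1} = 4^{−1} = 3 (mod 11), so α_err = 8·3 = 24 ≡ 2 = α_4. Error position i = 4.
  Consistency check: S_2/S_1 = 5·7 = 35 ≡ 2 = α_err ✓ (single-error assumption holds).
Step 4: error magnitude e = S_0/v_4 = S_0·∏_{j≠4}(α_4 − α_j) = 4·7 = 28 ≡ 6 (mod 11).
Step 5: correct position 4: c_4 = r_4 − e = 2 − 6 ≡ 7 (mod 11). Hence c = [10, 4, 9, 7, 6].
  Check: interpolating c through the α_i gives m(x) = 5 + 1·x (degree < 2) with m(α_i) = c_i for every i, so c is indeed a codeword.


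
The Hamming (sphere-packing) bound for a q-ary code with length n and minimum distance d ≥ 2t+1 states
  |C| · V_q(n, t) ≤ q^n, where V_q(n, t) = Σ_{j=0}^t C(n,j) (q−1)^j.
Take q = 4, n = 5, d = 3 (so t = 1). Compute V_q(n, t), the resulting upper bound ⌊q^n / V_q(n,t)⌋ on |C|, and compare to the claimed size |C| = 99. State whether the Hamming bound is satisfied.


V_q(n, t) = 16, q^n = 1024, Hamming bound = 64, |C| = 99 > bound (violated).

Step 1: Compute V_q(n, t) = Σ_{j=0}^1 C(n, j) (q−1)^j.
  j = 0: C(5,0)·(3)^0 = 1·1 = 1.
  j = 1: C(5,1)·(3)^1 = 5·3 = 15.
  V_q(n, t) = 1 + 15 = 16.
Step 2: q^n = 4^5 = 1024.
Step 3: Hamming bound ⌊q^n / V_q(n,t)⌋ = ⌊1024/16⌋ = 64.
Step 4: Compare |C| = 99 to 64: violated.
The claimed |C| lies above the Hamming bound, so no 4-ary code of length 5 with d ≥ 3 can have 99 codewords.


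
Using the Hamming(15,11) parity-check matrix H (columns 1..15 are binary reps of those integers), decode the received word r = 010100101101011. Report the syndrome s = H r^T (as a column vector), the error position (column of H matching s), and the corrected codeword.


s = (1, 1, 1, 1)^T, error position = 15, corrected codeword c = 010100101101010

Compute s = H r^T mod 2 one row at a time:
  s_1 = 0 + 1 + 1 + 0 + 1 + 0 + 1 + 1 = 5 ≡ 1 (mod 2).
  s_2 = 1 + 0 + 0 + 1 + 1 + 0 + 1 + 1 = 5 ≡ 1 (mod 2).
  s_3 = 1 + 0 + 0 + 1 + 1 + 0 + 1 + 1 = 5 ≡ 1 (mod 2).
  s_4 = 0 + 0 + 0 + 1 + 1 + 0 + 0 + 1 = 3 ≡ 1 (mod 2).
s = (1, 1, 1, 1)^T — this equals column 15 of H (binary 1111), so error is at position 15.
Correct: flip bit 15 of r = 010100101101011 to get c = 010100101101010.


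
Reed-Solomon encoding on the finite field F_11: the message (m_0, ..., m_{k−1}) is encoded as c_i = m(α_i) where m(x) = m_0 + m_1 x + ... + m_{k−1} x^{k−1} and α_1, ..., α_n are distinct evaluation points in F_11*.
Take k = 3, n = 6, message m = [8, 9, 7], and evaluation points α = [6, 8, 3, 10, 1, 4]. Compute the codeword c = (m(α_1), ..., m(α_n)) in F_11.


c = [6, 0, 10, 6, 2, 2]

Message polynomial: m(x) = 8 + 9·x + 7·x^2 (mod 11).
For each evaluation point α_i, compute m(α_i) mod 11:
  α_1 = 6: Horner steps 7 → 7 → 6, so m(6) = 6.
  α_2 = 8: Horner steps 7 → 10 → 0, so m(8) = 0.
  α_3 = 3: Horner steps 7 → 8 → 10, so m(3) = 10.
  α_4 = 10: Horner steps 7 → 2 → 6, so m(10) = 6.
  α_5 = 1: Horner steps 7 → 5 → 2, so m(1) = 2.
  α_6 = 4: Horner steps 7 → 4 → 2, so m(4) = 2.
Codeword c = [6, 0, 10, 6, 2, 2] ∈ F_11^6.


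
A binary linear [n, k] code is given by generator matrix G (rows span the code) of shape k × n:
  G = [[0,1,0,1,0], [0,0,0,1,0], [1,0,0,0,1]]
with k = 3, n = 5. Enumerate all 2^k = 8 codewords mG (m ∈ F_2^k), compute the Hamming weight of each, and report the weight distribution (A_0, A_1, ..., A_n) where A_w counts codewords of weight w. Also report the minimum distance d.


Weight distribution: A_0 = 1, A_1 = 2, A_2 = 2, A_3 = 2, A_4 = 1. Minimum distance d = 1.

Enumerate all 2^3 = 8 messages m ∈ F_2^3.
For each, compute codeword c = mG in F_2^5, then tally its weight.
  m = 000 → c = 00000, weight = 0.
  m = 100 → c = 01010, weight = 2.
  m = 010 → c = 00010, weight = 1.
  m = 110 → c = 01000, weight = 1.
  m = 001 → c = 10001, weight = 2.
  m = 101 → c = 11011, weight = 4.
  m = 011 → c = 10011, weight = 3.
  m = 111 → c = 11001, weight = 3.
Tally weights:
  weight 0: 1 codewords.
  weight 1: 2 codewords.
  weight 2: 2 codewords.
  weight 3: 2 codewords.
  weight 4: 1 codewords.
Minimum distance d = smallest w > 0 with A_w > 0 = 1.
Sanity: Σ A_w = 8 = 2^3 = 8 ✓.


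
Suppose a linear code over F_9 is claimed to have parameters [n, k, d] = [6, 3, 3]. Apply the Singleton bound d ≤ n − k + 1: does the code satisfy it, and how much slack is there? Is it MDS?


Singleton RHS = n − k + 1 = 4, slack = 1, bound satisfied, not MDS.

Singleton bound: d ≤ n − k + 1.
Here n = 6, k = 3, so n − k + 1 = 4.
Given d = 3, check d ≤ 4: YES.
Slack = (n − k + 1) − d = 1.
The code is NOT MDS (slack = 1 > 0).
Description: the claimed parameters are [6, 3, 3]_9; such a code would be non-MDS.


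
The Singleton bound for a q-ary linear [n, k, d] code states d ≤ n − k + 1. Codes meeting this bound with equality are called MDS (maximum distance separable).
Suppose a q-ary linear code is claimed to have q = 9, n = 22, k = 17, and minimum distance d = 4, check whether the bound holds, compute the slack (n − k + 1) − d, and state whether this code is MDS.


Singleton RHS = n − k + 1 = 6, slack = 2, bound satisfied, not MDS.

Singleton bound: d ≤ n − k + 1.
Here n = 22, k = 17, so n − k + 1 = 6.
Given d = 4, check d ≤ 6: YES.
Slack = (n − k + 1) − d = 2.
The code is NOT MDS (slack = 2 > 0).
Description: the claimed parameters are [22, 17, 4]_9; such a code would be non-MDS.


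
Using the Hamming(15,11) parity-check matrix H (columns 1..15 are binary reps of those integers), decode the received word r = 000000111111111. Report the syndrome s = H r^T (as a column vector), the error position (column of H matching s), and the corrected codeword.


s = (0, 1, 1, 1)^T, error position = 7, corrected codeword c = 000000011111111

Compute s = H r^T mod 2 one row at a time:
  s_1 = 1 + 1 + 1 + 1 + 1 + 1 + 1 + 1 = 8 ≡ 0 (mod 2).
  s_2 = 0 + 0 + 0 + 1 + 1 + 1 + 1 + 1 = 5 ≡ 1 (mod 2).
  s_3 = 0 + 0 + 0 + 1 + 1 + 1 + 1 + 1 = 5 ≡ 1 (mod 2).
  s_4 = 0 + 0 + 0 + 1 + 1 + 1 + 1 + 1 = 5 ≡ 1 (mod 2).
s = (0, 1, 1, 1)^T — this equals column 7 of H (binary 0111), so error is at position 7.
Correct: flip bit 7 of r = 000000111111111 to get c = 000000011111111.


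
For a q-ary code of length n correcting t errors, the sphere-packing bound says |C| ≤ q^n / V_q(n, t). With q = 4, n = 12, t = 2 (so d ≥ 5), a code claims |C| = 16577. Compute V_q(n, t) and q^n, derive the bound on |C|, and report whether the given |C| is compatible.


V_q(n, t) = 631, q^n = 16777216, Hamming bound = 26588, |C| = 16577 ≤ bound (satisfied).

Step 1: Compute V_q(n, t) = Σ_{j=0}^2 C(n, j) (q−1)^j.
  j = 0: C(12,0)·(3)^0 = 1·1 = 1.
  j = 1: C(12,1)·(3)^1 = 12·3 = 36.
  j = 2: C(12,2)·(3)^2 = 66·9 = 594.
  V_q(n, t) = 1 + 36 + 594 = 631.
Step 2: q^n = 4^12 = 16777216.
Step 3: Hamming bound ⌊q^n / V_q(n,t)⌋ = ⌊16777216/631⌋ = 26588.
Step 4: Compare |C| = 16577 to 26588: satisfied.
The claimed |C| lies below the Hamming bound.


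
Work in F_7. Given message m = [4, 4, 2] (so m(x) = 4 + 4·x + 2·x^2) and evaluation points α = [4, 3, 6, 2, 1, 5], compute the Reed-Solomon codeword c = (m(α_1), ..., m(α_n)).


c = [3, 6, 2, 6, 3, 4]

Message polynomial: m(x) = 4 + 4·x + 2·x^2 (mod 7).
For each evaluation point α_i, compute m(α_i) mod 7:
  α_1 = 4: Horner steps 2 → 5 → 3, so m(4) = 3.
  α_2 = 3: Horner steps 2 → 3 → 6, so m(3) = 6.
  α_3 = 6: Horner steps 2 → 2 → 2, so m(6) = 2.
  α_4 = 2: Horner steps 2 → 1 → 6, so m(2) = 6.
  α_5 = 1: Horner steps 2 → 6 → 3, so m(1) = 3.
  α_6 = 5: Horner steps 2 → 0 → 4, so m(5) = 4.
Codeword c = [3, 6, 2, 6, 3, 4] ∈ F_7^6.


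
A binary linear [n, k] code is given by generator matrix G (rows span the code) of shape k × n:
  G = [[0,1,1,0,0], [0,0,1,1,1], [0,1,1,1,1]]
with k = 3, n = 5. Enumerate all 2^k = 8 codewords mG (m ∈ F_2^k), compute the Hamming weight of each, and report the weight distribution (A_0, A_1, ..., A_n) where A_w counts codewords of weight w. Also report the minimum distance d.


Weight distribution: A_0 = 1, A_1 = 2, A_2 = 2, A_3 = 2, A_4 = 1. Minimum distance d = 1.

Enumerate all 2^3 = 8 messages m ∈ F_2^3.
For each, compute codeword c = mG in F_2^5, then tally its weight.
  m = 000 → c = 00000, weight = 0.
  m = 100 → c = 01100, weight = 2.
  m = 010 → c = 00111, weight = 3.
  m = 110 → c = 01011, weight = 3.
  m = 001 → c = 01111, weight = 4.
  m = 101 → c = 00011, weight = 2.
  m = 011 → c = 01000, weight = 1.
  m = 111 → c = 00100, weight = 1.
Tally weights:
  weight 0: 1 codewords.
  weight 1: 2 codewords.
  weight 2: 2 codewords.
  weight 3: 2 codewords.
  weight 4: 1 codewords.
Minimum distance d = smallest w > 0 with A_w > 0 = 1.
Sanity: Σ A_w = 8 = 2^3 = 8 ✓.
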